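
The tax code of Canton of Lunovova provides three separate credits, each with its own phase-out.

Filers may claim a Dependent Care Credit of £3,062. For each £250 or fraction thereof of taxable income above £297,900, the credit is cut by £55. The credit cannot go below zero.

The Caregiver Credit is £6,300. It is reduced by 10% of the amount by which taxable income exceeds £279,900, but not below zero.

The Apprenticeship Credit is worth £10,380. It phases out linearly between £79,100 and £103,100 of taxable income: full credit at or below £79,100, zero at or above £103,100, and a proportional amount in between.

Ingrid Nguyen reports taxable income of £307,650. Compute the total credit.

£4,442

Dependent Care Credit: income exceeds £297,900 by £9,750, which is 39 full-or-partial £250 increments; reduction = 39 × £55 = £2,145, leaving £917.
Caregiver Credit: 10% of the £27,750 excess over £279,900 is £2,775; credit = £6,300 − £2,775 = £3,525.
Apprenticeship Credit: £307,650 is at or above £103,100, so the credit is £0.
Total: £917 + £3,525 + £0 = £4,442.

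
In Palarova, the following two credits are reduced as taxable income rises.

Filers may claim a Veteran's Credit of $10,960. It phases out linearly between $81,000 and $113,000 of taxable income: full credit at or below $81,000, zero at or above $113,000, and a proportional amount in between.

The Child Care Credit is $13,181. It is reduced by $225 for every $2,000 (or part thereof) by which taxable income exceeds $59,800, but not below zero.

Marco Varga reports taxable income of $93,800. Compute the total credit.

$15,932

Veteran's Credit: $93,800 is $12,800 into a $32,000 phase-out range, leaving 19,200/32,000 of the credit: $10,960 × 19,200/32,000 = $6,576.
Child Care Credit: income exceeds $59,800 by $34,000, which is 17 full-or-partial $2,000 increments; reduction = 17 × $225 = $3,825, leaving $9,356.
Total: $6,576 + $9,356 = $15,932.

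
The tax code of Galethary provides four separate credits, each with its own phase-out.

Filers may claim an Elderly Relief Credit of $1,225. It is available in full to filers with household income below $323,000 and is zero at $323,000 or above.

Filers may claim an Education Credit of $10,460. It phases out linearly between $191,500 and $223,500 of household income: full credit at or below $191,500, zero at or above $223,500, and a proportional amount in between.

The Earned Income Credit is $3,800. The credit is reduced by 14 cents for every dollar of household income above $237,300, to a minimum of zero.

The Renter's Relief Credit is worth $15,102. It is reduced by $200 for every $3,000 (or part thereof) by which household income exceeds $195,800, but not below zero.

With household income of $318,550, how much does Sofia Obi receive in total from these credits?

Elderly Relief Credit: $318,550 is below the $323,000 cutoff, so the full $1,225 applies.
Education Credit: $318,550 is at or above $223,500, so the credit is $0.
Earned Income Credit: 14% of the $81,250 excess over $237,300 is $11,375 ≥ base, so the credit is $0.
Renter's Relief Credit: income exceeds $195,800 by $122,750, which is 41 full-or-partial $3,000 increments; reduction = 41 × $200 = $8,200, leaving $6,902.
Total: $1,225 + $0 + $0 + $6,902 = $8,127.

$8,127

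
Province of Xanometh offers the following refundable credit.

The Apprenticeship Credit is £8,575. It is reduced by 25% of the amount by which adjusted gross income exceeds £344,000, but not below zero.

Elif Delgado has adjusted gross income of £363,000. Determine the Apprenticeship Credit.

Apprenticeship Credit: 25% of the £19,000 excess over £344,000 is £4,750; credit = £8,575 − £4,750 = £3,825.

£3,825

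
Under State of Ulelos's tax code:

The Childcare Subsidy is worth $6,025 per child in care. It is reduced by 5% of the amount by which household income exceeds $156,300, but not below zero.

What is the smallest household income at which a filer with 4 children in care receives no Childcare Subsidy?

Full credit = 4 × $6,025 = $24,100.
The credit falls by 5% of each dollar above $156,300, so it reaches zero when the excess is $24,100 / 5% = $482,000: income = $156,300 + $482,000 = $638,300.

$638,300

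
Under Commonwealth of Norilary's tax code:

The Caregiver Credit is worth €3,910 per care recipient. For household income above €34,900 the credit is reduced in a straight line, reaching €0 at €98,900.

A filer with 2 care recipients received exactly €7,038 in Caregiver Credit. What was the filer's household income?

Full credit = 2 × €3,910 = €7,820.
€7,038 is 7,038/7,820 of the full €7,820, so 782/7,820 of the €64,000 range has been used: income = €34,900 + €64,000 × 782/7,820 = €41,300.

€41,300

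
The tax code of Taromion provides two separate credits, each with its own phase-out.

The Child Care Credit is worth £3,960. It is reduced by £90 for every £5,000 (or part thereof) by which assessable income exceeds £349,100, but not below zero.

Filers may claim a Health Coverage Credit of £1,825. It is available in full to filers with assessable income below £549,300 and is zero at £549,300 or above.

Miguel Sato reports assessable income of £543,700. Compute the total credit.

£2,275

Child Care Credit: income exceeds £349,100 by £194,600, which is 39 full-or-partial £5,000 increments; reduction = 39 × £90 = £3,510, leaving £450.
Health Coverage Credit: £543,700 is below the £549,300 cutoff, so the full £1,825 applies.
Total: £450 + £1,825 = £2,275.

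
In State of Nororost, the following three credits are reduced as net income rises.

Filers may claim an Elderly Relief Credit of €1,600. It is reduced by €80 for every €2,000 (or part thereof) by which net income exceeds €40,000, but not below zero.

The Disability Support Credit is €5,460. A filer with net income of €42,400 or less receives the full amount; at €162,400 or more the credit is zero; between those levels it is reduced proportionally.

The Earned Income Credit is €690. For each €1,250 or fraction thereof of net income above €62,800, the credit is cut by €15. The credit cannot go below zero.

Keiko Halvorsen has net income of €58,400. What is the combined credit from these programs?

Elderly Relief Credit: income exceeds €40,000 by €18,400, which is 10 full-or-partial €2,000 increments; reduction = 10 × €80 = €800, leaving €800.
Disability Support Credit: €58,400 is €16,000 into a €120,000 phase-out range, leaving 104,000/120,000 of the credit: €5,460 × 104,000/120,000 = €4,732.
Earned Income Credit: €58,400 is at or below the €62,800 threshold, so the full €690 applies.
Total: €800 + €4,732 + €690 = €6,222.

€6,222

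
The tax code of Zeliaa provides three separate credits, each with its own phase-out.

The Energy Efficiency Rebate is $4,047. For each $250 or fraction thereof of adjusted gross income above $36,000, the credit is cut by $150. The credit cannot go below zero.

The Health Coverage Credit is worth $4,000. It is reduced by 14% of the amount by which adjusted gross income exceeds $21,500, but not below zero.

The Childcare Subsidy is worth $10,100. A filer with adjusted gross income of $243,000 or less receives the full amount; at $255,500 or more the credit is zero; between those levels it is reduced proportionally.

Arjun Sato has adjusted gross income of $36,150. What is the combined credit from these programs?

$15,946

Energy Efficiency Rebate: income exceeds $36,000 by $150, which is 1 full-or-partial $250 increment; reduction = 1 × $150 = $150, leaving $3,897.
Health Coverage Credit: 14% of the $14,650 excess over $21,500 is $2,051; credit = $4,000 − $2,051 = $1,949.
Childcare Subsidy: $36,150 is at or below the $243,000 threshold, so the full $10,100 applies.
Total: $3,897 + $1,949 + $10,100 = $15,946.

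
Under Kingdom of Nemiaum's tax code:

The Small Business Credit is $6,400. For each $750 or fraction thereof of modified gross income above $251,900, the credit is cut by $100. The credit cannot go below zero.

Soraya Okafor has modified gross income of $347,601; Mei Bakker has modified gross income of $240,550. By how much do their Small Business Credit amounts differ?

$6,400

Soraya ($347,601): Small Business Credit: income exceeds $251,900 by $95,701 → 128 increments × $100 = $12,800 ≥ base, so the credit is $0.
Mei ($240,550): Small Business Credit: $240,550 is at or below the $251,900 threshold, so the full $6,400 applies.
Difference: |$0 − $6,400| = $6,400.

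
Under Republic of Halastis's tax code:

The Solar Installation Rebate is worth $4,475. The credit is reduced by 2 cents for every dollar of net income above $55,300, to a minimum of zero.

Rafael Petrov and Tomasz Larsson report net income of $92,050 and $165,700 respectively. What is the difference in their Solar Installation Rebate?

Rafael ($92,050): Solar Installation Rebate: 2% of the $36,750 excess over $55,300 is $735; credit = $4,475 − $735 = $3,740.
Tomasz ($165,700): Solar Installation Rebate: 2% of the $110,400 excess over $55,300 is $2,208; credit = $4,475 − $2,208 = $2,267.
Difference: |$3,740 − $2,267| = $1,473.

$1,473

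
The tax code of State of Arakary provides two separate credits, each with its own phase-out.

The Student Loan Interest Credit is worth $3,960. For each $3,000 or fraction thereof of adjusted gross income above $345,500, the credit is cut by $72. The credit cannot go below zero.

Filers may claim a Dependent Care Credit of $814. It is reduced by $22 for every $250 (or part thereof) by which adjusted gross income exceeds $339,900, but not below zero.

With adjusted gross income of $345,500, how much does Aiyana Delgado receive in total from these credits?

Student Loan Interest Credit: $345,500 is at or below the $345,500 threshold, so the full $3,960 applies.
Dependent Care Credit: income exceeds $339,900 by $5,600, which is 23 full-or-partial $250 increments; reduction = 23 × $22 = $506, leaving $308.
Total: $3,960 + $308 = $4,268.

$4,268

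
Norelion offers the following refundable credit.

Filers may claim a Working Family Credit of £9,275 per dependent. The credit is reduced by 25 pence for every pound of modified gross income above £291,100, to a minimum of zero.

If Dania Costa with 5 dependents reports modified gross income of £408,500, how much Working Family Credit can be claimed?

Working Family Credit: base = 5 × £9,275 = £46,375. 25% of the £117,400 excess over £291,100 is £29,350; credit = £46,375 − £29,350 = £17,025.

£17,025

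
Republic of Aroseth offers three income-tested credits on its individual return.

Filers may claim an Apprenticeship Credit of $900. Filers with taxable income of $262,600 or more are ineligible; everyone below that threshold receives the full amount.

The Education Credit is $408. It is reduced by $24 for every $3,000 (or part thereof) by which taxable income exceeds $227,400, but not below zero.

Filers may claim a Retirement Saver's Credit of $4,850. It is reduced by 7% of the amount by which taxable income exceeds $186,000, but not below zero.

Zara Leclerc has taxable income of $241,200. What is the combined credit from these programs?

Apprenticeship Credit: $241,200 is below the $262,600 cutoff, so the full $900 applies.
Education Credit: income exceeds $227,400 by $13,800, which is 5 full-or-partial $3,000 increments; reduction = 5 × $24 = $120, leaving $288.
Retirement Saver's Credit: 7% of the $55,200 excess over $186,000 is $3,864; credit = $4,850 − $3,864 = $986.
Total: $900 + $288 + $986 = $2,174.

$2,174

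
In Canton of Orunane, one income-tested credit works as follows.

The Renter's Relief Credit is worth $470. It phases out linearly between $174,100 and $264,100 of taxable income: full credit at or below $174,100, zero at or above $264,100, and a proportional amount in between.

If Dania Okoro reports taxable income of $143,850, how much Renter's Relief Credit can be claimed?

Renter's Relief Credit: $143,850 is at or below the $174,100 threshold, so the full $470 applies.

$470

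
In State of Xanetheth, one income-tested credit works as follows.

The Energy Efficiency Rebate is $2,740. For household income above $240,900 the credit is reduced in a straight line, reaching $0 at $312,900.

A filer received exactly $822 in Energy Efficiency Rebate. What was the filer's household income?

$822 is 822/2,740 of the full $2,740, so 1,918/2,740 of the $72,000 range has been used: income = $240,900 + $72,000 × 1,918/2,740 = $291,300.

$291,300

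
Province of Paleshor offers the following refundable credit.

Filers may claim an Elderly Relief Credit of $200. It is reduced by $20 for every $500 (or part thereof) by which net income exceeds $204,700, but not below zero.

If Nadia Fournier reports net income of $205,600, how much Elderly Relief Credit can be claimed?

$160

Elderly Relief Credit: income exceeds $204,700 by $900, which is 2 full-or-partial $500 increments; reduction = 2 × $20 = $40, leaving $160.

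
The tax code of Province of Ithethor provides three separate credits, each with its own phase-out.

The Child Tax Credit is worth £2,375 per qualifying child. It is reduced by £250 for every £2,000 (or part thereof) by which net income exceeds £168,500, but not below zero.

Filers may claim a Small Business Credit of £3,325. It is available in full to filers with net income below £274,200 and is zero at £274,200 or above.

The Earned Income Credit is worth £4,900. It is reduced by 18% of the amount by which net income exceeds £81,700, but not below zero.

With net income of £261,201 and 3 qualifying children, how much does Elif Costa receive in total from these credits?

Child Tax Credit: base = 3 × £2,375 = £7,125. income exceeds £168,500 by £92,701 → 47 increments × £250 = £11,750 ≥ base, so the credit is £0.
Small Business Credit: £261,201 is below the £274,200 cutoff, so the full £3,325 applies.
Earned Income Credit: 18% of the £179,501 excess over £81,700 is £32,310.18 ≥ base, so the credit is £0.
Total: £0 + £3,325 + £0 = £3,325.

£3,325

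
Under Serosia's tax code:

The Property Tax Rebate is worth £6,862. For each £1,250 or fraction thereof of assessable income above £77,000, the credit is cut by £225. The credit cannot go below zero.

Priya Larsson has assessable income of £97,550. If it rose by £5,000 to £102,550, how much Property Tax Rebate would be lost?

At £97,550 — income exceeds £77,000 by £20,550, which is 17 full-or-partial £1,250 increments; reduction = 17 × £225 = £3,825, leaving £3,037.
At £102,550 — income exceeds £77,000 by £25,550, which is 21 full-or-partial £1,250 increments; reduction = 21 × £225 = £4,725, leaving £2,137.
Lost: £3,037 − £2,137 = £900.

£900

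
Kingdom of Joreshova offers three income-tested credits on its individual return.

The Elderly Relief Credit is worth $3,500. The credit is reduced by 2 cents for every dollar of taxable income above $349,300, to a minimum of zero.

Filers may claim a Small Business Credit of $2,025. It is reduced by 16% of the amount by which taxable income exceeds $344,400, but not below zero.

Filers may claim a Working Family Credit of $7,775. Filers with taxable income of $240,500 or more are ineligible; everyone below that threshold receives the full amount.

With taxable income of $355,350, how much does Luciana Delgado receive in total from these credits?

$3,652

Elderly Relief Credit: 2% of the $6,050 excess over $349,300 is $121; credit = $3,500 − $121 = $3,379.
Small Business Credit: 16% of the $10,950 excess over $344,400 is $1,752; credit = $2,025 − $1,752 = $273.
Working Family Credit: $355,350 meets or exceeds the $240,500 cutoff, so the credit is $0.
Total: $3,379 + $273 + $0 = $3,652.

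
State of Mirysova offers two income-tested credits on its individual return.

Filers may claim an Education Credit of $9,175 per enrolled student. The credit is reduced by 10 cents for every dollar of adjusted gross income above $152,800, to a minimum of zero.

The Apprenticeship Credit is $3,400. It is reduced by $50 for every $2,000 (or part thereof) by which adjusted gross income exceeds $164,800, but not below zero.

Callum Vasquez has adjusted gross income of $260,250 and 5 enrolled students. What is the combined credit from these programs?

Education Credit: base = 5 × $9,175 = $45,875. 10% of the $107,450 excess over $152,800 is $10,745; credit = $45,875 − $10,745 = $35,130.
Apprenticeship Credit: income exceeds $164,800 by $95,450, which is 48 full-or-partial $2,000 increments; reduction = 48 × $50 = $2,400, leaving $1,000.
Total: $35,130 + $1,000 = $36,130.

$36,130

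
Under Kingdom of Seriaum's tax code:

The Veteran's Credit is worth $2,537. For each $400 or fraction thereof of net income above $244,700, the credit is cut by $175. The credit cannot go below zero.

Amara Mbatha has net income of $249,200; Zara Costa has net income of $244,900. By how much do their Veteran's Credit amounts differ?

Amara ($249,200): Veteran's Credit: income exceeds $244,700 by $4,500, which is 12 full-or-partial $400 increments; reduction = 12 × $175 = $2,100, leaving $437.
Zara ($244,900): Veteran's Credit: income exceeds $244,700 by $200, which is 1 full-or-partial $400 increment; reduction = 1 × $175 = $175, leaving $2,362.
Difference: |$437 − $2,362| = $1,925.

$1,925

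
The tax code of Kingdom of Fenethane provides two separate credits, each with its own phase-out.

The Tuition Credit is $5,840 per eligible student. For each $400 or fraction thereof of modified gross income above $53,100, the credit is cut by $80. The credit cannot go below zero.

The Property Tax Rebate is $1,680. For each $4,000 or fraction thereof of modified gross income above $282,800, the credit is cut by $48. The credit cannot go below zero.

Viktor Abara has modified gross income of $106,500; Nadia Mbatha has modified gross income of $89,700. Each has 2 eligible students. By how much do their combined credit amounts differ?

$3,360

Viktor ($106,500): Tuition Credit: base = 2 × $5,840 = $11,680. income exceeds $53,100 by $53,400, which is 134 full-or-partial $400 increments; reduction = 134 × $80 = $10,720, leaving $960. Property Tax Rebate: $106,500 is at or below the $282,800 threshold, so the full $1,680 applies. total $960 + $1,680 = $2,640
Nadia ($89,700): Tuition Credit: base = 2 × $5,840 = $11,680. income exceeds $53,100 by $36,600, which is 92 full-or-partial $400 increments; reduction = 92 × $80 = $7,360, leaving $4,320. Property Tax Rebate: $89,700 is at or below the $282,800 threshold, so the full $1,680 applies. total $4,320 + $1,680 = $6,000
Difference: |$2,640 − $6,000| = $3,360.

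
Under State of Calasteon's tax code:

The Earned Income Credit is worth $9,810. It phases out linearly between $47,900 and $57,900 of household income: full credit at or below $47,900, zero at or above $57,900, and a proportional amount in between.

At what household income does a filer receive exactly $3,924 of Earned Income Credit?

$3,924 is 3,924/9,810 of the full $9,810, so 5,886/9,810 of the $10,000 range has been used: income = $47,900 + $10,000 × 5,886/9,810 = $53,900.

$53,900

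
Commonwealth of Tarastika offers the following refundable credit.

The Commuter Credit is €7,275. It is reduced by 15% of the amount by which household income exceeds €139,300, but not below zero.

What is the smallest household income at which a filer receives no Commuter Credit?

The credit falls by 15% of each euro above €139,300, so it reaches zero when the excess is €7,275 / 15% = €48,500: income = €139,300 + €48,500 = €187,800.

€187,800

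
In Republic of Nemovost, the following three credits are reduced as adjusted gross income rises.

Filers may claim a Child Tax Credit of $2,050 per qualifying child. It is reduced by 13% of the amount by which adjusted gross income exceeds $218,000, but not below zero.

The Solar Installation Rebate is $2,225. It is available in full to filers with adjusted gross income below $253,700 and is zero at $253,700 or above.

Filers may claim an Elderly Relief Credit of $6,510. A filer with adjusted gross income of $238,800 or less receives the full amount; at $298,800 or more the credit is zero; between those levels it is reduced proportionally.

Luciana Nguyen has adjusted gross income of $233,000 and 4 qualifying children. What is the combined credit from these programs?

$14,985

Child Tax Credit: base = 4 × $2,050 = $8,200. 13% of the $15,000 excess over $218,000 is $1,950; credit = $8,200 − $1,950 = $6,250.
Solar Installation Rebate: $233,000 is below the $253,700 cutoff, so the full $2,225 applies.
Elderly Relief Credit: $233,000 is at or below the $238,800 threshold, so the full $6,510 applies.
Total: $6,250 + $2,225 + $6,510 = $14,985.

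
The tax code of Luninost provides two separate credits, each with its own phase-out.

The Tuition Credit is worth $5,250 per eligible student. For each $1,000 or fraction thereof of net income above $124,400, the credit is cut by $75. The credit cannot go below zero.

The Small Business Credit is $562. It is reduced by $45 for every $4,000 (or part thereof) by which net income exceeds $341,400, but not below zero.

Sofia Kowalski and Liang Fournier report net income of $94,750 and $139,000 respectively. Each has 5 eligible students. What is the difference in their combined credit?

$1,125

Sofia ($94,750): Tuition Credit: base = 5 × $5,250 = $26,250. $94,750 is at or below the $124,400 threshold, so the full $26,250 applies. Small Business Credit: $94,750 is at or below the $341,400 threshold, so the full $562 applies. total $26,250 + $562 = $26,812
Liang ($139,000): Tuition Credit: base = 5 × $5,250 = $26,250. income exceeds $124,400 by $14,600, which is 15 full-or-partial $1,000 increments; reduction = 15 × $75 = $1,125, leaving $25,125. Small Business Credit: $139,000 is at or below the $341,400 threshold, so the full $562 applies. total $25,125 + $562 = $25,687
Difference: |$26,812 − $25,687| = $1,125.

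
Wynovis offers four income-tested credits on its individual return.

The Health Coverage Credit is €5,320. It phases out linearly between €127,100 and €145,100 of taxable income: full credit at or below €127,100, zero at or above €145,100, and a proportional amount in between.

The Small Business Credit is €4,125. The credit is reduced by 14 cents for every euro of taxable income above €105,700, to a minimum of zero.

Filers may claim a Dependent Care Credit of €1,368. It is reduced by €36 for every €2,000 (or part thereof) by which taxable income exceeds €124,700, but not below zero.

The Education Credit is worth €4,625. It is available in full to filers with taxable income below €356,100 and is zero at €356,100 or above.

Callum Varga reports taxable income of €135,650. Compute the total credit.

€8,570

Health Coverage Credit: €135,650 is €8,550 into a €18,000 phase-out range, leaving 9,450/18,000 of the credit: €5,320 × 9,450/18,000 = €2,793.
Small Business Credit: 14% of the €29,950 excess over €105,700 is €4,193 ≥ base, so the credit is €0.
Dependent Care Credit: income exceeds €124,700 by €10,950, which is 6 full-or-partial €2,000 increments; reduction = 6 × €36 = €216, leaving €1,152.
Education Credit: €135,650 is below the €356,100 cutoff, so the full €4,625 applies.
Total: €2,793 + €0 + €1,152 + €4,625 = €8,570.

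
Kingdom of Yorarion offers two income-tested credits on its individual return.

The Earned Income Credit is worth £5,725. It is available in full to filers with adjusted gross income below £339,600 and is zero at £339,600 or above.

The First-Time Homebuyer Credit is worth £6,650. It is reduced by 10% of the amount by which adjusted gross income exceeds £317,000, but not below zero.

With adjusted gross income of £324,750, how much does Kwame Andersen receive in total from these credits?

Earned Income Credit: £324,750 is below the £339,600 cutoff, so the full £5,725 applies.
First-Time Homebuyer Credit: 10% of the £7,750 excess over £317,000 is £775; credit = £6,650 − £775 = £5,875.
Total: £5,725 + £5,875 = £11,600.

£11,600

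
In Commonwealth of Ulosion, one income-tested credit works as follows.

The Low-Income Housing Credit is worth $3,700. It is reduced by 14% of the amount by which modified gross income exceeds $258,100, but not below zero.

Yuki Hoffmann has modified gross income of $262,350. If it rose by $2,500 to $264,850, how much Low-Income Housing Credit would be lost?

$350

At $262,350 — 14% of the $4,250 excess over $258,100 is $595; credit = $3,700 − $595 = $3,105.
At $264,850 — 14% of the $6,750 excess over $258,100 is $945; credit = $3,700 − $945 = $2,755.
Lost: $3,105 − $2,755 = $350.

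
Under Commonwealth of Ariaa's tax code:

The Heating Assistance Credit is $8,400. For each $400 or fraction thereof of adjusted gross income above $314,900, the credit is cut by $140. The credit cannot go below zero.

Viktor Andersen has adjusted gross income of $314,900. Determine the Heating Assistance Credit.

$8,400

Heating Assistance Credit: $314,900 is at or below the $314,900 threshold, so the full $8,400 applies.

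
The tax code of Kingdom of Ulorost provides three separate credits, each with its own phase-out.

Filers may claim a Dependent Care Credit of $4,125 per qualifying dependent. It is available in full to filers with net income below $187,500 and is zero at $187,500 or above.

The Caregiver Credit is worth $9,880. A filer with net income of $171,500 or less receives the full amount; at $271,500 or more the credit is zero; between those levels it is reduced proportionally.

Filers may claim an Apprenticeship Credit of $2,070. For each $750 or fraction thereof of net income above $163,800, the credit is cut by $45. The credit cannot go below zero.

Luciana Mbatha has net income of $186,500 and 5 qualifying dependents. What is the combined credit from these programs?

Dependent Care Credit: base = 5 × $4,125 = $20,625. $186,500 is below the $187,500 cutoff, so the full $20,625 applies.
Caregiver Credit: $186,500 is $15,000 into a $100,000 phase-out range, leaving 85,000/100,000 of the credit: $9,880 × 85,000/100,000 = $8,398.
Apprenticeship Credit: income exceeds $163,800 by $22,700, which is 31 full-or-partial $750 increments; reduction = 31 × $45 = $1,395, leaving $675.
Total: $20,625 + $8,398 + $675 = $29,698.

$29,698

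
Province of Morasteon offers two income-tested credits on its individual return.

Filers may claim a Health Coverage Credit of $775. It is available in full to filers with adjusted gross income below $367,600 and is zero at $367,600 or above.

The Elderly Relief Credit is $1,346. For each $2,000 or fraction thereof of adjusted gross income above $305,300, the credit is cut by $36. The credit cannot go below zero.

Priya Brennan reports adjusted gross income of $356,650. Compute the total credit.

$1,185

Health Coverage Credit: $356,650 is below the $367,600 cutoff, so the full $775 applies.
Elderly Relief Credit: income exceeds $305,300 by $51,350, which is 26 full-or-partial $2,000 increments; reduction = 26 × $36 = $936, leaving $410.
Total: $775 + $410 = $1,185.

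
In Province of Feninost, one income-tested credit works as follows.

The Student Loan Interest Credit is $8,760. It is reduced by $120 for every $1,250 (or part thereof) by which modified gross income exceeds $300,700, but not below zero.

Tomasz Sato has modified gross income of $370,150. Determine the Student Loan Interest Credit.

$2,040

Student Loan Interest Credit: income exceeds $300,700 by $69,450, which is 56 full-or-partial $1,250 increments; reduction = 56 × $120 = $6,720, leaving $2,040.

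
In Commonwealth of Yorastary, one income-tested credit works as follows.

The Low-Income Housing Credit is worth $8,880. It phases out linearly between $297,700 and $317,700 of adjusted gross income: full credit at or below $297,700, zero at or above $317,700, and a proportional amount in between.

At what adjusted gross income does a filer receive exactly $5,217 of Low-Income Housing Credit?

$305,950

$5,217 is 5,217/8,880 of the full $8,880, so 3,663/8,880 of the $20,000 range has been used: income = $297,700 + $20,000 × 3,663/8,880 = $305,950.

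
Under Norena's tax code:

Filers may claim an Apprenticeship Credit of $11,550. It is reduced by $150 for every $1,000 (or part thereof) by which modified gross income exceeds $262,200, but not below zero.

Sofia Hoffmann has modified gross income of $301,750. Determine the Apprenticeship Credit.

$5,550

Apprenticeship Credit: income exceeds $262,200 by $39,550, which is 40 full-or-partial $1,000 increments; reduction = 40 × $150 = $6,000, leaving $5,550.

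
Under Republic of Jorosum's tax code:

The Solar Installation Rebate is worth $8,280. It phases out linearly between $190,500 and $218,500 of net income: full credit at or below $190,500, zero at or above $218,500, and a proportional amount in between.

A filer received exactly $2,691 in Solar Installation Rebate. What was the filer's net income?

$2,691 is 2,691/8,280 of the full $8,280, so 5,589/8,280 of the $28,000 range has been used: income = $190,500 + $28,000 × 5,589/8,280 = $209,400.

$209,400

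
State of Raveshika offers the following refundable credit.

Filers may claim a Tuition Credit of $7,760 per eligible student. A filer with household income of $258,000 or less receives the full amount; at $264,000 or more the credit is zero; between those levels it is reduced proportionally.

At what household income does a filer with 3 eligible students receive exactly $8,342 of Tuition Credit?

Full credit = 3 × $7,760 = $23,280.
$8,342 is 8,342/23,280 of the full $23,280, so 14,938/23,280 of the $6,000 range has been used: income = $258,000 + $6,000 × 14,938/23,280 = $261,850.

$261,850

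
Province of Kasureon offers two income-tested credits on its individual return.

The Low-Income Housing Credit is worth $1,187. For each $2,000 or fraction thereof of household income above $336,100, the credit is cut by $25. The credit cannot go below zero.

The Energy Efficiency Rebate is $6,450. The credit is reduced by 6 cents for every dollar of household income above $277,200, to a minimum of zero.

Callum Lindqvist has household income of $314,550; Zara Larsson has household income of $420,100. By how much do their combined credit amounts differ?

Callum ($314,550): Low-Income Housing Credit: $314,550 is at or below the $336,100 threshold, so the full $1,187 applies. Energy Efficiency Rebate: 6% of the $37,350 excess over $277,200 is $2,241; credit = $6,450 − $2,241 = $4,209. total $1,187 + $4,209 = $5,396
Zara ($420,100): Low-Income Housing Credit: income exceeds $336,100 by $84,000, which is 42 full-or-partial $2,000 increments; reduction = 42 × $25 = $1,050, leaving $137. Energy Efficiency Rebate: 6% of the $142,900 excess over $277,200 is $8,574 ≥ base, so the credit is $0. total $137 + $0 = $137
Difference: |$5,396 − $137| = $5,259.

$5,259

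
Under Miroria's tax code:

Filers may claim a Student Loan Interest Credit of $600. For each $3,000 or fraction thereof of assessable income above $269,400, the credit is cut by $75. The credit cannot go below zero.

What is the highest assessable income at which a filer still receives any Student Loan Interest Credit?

$290,400

After 7 increments the reduction is 7 × $75 = $525, leaving $75; one more increment wipes it out. Increment 7 ends at excess 7 × $3,000 = $21,000, so the highest qualifying income is $269,400 + $21,000 = $290,400.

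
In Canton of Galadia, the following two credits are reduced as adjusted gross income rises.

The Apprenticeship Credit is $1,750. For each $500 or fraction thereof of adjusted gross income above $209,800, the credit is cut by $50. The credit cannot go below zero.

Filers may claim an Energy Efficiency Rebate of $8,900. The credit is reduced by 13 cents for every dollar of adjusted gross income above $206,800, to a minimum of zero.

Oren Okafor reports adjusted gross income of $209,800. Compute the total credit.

$10,260

Apprenticeship Credit: $209,800 is at or below the $209,800 threshold, so the full $1,750 applies.
Energy Efficiency Rebate: 13% of the $3,000 excess over $206,800 is $390; credit = $8,900 − $390 = $8,510.
Total: $1,750 + $8,510 = $10,260.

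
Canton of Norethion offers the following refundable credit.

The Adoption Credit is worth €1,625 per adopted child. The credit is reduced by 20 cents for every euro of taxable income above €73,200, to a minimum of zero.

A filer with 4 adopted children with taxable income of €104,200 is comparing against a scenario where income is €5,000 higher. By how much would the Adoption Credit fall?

€300

At €104,200 — base = 4 × €1,625 = €6,500. 20% of the €31,000 excess over €73,200 is €6,200; credit = €6,500 − €6,200 = €300.
At €109,200 — base = 4 × €1,625 = €6,500. 20% of the €36,000 excess over €73,200 is €7,200 ≥ base, so the credit is €0.
Lost: €300 − €0 = €300.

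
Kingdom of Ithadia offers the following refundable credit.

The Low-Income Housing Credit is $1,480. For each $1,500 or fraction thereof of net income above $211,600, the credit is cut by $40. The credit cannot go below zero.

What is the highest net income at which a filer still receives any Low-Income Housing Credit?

$265,600

After 36 increments the reduction is 36 × $40 = $1,440, leaving $40; one more increment wipes it out. Increment 36 ends at excess 36 × $1,500 = $54,000, so the highest qualifying income is $211,600 + $54,000 = $265,600.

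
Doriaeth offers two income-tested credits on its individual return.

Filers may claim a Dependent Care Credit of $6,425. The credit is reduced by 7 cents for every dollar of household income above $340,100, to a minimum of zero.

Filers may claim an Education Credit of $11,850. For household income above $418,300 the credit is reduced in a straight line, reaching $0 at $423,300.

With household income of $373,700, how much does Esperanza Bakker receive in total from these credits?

$15,923

Dependent Care Credit: 7% of the $33,600 excess over $340,100 is $2,352; credit = $6,425 − $2,352 = $4,073.
Education Credit: $373,700 is at or below the $418,300 threshold, so the full $11,850 applies.
Total: $4,073 + $11,850 = $15,923.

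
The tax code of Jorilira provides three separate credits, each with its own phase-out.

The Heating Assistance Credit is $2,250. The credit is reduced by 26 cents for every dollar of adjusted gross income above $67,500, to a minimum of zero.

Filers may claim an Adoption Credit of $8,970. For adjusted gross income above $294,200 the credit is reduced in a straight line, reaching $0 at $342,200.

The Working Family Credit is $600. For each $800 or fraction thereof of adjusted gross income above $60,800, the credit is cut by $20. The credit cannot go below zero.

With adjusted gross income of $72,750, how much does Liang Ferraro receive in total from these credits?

Heating Assistance Credit: 26% of the $5,250 excess over $67,500 is $1,365; credit = $2,250 − $1,365 = $885.
Adoption Credit: $72,750 is at or below the $294,200 threshold, so the full $8,970 applies.
Working Family Credit: income exceeds $60,800 by $11,950, which is 15 full-or-partial $800 increments; reduction = 15 × $20 = $300, leaving $300.
Total: $885 + $8,970 + $300 = $10,155.

$10,155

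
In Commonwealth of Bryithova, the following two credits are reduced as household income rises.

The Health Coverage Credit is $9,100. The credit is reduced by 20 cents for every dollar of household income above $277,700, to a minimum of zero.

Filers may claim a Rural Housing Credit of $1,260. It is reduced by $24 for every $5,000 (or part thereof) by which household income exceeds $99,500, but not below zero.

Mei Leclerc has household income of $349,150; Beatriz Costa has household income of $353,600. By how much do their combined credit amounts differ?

$24

Mei ($349,150): Health Coverage Credit: 20% of the $71,450 excess over $277,700 is $14,290 ≥ base, so the credit is $0. Rural Housing Credit: income exceeds $99,500 by $249,650, which is 50 full-or-partial $5,000 increments; reduction = 50 × $24 = $1,200, leaving $60. total $0 + $60 = $60
Beatriz ($353,600): Health Coverage Credit: 20% of the $75,900 excess over $277,700 is $15,180 ≥ base, so the credit is $0. Rural Housing Credit: income exceeds $99,500 by $254,100, which is 51 full-or-partial $5,000 increments; reduction = 51 × $24 = $1,224, leaving $36. total $0 + $36 = $36
Difference: |$60 − $36| = $24.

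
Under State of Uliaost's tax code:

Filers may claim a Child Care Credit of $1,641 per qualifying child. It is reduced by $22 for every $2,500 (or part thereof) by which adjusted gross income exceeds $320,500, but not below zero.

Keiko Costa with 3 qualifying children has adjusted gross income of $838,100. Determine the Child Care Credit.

Child Care Credit: base = 3 × $1,641 = $4,923. income exceeds $320,500 by $517,600, which is 208 full-or-partial $2,500 increments; reduction = 208 × $22 = $4,576, leaving $347.

$347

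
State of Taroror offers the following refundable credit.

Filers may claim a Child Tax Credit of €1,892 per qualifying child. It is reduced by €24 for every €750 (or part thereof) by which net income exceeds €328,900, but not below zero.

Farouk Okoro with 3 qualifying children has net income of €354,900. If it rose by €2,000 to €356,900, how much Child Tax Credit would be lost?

€72

At €354,900 — base = 3 × €1,892 = €5,676. income exceeds €328,900 by €26,000, which is 35 full-or-partial €750 increments; reduction = 35 × €24 = €840, leaving €4,836.
At €356,900 — base = 3 × €1,892 = €5,676. income exceeds €328,900 by €28,000, which is 38 full-or-partial €750 increments; reduction = 38 × €24 = €912, leaving €4,764.
Lost: €4,836 − €4,764 = €72.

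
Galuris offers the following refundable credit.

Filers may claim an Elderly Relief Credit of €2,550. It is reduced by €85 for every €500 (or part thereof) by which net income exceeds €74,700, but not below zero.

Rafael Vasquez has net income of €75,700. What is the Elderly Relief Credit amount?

Elderly Relief Credit: income exceeds €74,700 by €1,000, which is 2 full-or-partial €500 increments; reduction = 2 × €85 = €170, leaving €2,380.

€2,380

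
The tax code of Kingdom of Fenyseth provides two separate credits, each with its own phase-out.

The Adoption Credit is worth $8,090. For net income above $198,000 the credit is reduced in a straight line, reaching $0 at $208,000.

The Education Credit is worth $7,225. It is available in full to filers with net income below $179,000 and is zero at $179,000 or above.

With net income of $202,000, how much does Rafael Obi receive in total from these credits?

Adoption Credit: $202,000 is $4,000 into a $10,000 phase-out range, leaving 6,000/10,000 of the credit: $8,090 × 6,000/10,000 = $4,854.
Education Credit: $202,000 meets or exceeds the $179,000 cutoff, so the credit is $0.
Total: $4,854 + $0 = $4,854.

$4,854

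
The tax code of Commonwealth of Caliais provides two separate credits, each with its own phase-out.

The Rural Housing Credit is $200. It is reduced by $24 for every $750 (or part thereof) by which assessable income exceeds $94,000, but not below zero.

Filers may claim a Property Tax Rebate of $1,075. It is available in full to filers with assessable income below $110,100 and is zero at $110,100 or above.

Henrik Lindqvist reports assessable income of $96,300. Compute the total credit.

$1,179

Rural Housing Credit: income exceeds $94,000 by $2,300, which is 4 full-or-partial $750 increments; reduction = 4 × $24 = $96, leaving $104.
Property Tax Rebate: $96,300 is below the $110,100 cutoff, so the full $1,075 applies.
Total: $104 + $1,075 = $1,179.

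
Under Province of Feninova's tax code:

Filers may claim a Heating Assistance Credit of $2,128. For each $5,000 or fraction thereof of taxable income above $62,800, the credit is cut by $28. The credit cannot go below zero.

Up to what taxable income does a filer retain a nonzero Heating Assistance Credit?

$437,800

After 75 increments the reduction is 75 × $28 = $2,100, leaving $28; one more increment wipes it out. Increment 75 ends at excess 75 × $5,000 = $375,000, so the highest qualifying income is $62,800 + $375,000 = $437,800.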